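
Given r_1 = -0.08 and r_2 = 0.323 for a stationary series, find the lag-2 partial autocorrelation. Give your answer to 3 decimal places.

0.319

φ_{22} = (r_2 − r_1²) / (1 − r_1²)
r_1² = (-0.08)² = 0.0064
Numerator = 0.323 − 0.0064 = 0.3166; denominator = 1 − 0.0064 = 0.9936
φ_{22} = 0.3166 / 0.9936 = 0.319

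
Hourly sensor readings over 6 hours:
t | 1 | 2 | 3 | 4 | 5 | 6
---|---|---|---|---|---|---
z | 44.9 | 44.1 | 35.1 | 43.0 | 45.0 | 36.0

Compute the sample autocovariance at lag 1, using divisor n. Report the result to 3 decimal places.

Mean z̄ = (44.9 + 44.1 + 35.1 + 43.0 + 45.0 + 36.0)/6 = 41.3500
Deviations: 3.5500, 2.7500, -6.2500, 1.6500, 3.6500, -5.3500
Σ_{t=1}^{5}(z_t−z̄)(z_{t+1}−z̄) = -31.2425
γ_1 = -31.2425 / 6 = -5.207

-5.207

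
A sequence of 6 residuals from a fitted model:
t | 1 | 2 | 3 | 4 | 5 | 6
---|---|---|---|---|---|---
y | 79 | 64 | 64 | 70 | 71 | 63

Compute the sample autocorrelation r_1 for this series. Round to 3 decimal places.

-0.231

Mean ȳ = (79 + 64 + 64 + 70 + 71 + 63)/6 = 68.5000
Σ(y_t−ȳ)(y_{t+1}−ȳ) = (-47.2500) + (20.2500) + (-6.7500) + (3.7500) + (-13.7500) = -43.7500
Denominator Σ(y_t−ȳ)² = 189.5000
r_1 = -43.7500 / 189.5000 = -0.231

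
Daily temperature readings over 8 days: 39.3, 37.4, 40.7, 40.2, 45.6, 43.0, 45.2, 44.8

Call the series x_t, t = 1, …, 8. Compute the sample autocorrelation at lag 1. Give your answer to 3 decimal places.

0.459

Mean x̄ = (39.3 + 37.4 + 40.7 + 40.2 + 45.6 + 43.0 + 45.2 + 44.8)/8 = 42.0250
Deviations from mean: -2.7250, -4.6250, -1.3250, -1.8250, 3.5750, 0.9750, 3.1750, 2.7750
Σ(x_t−x̄)(x_{t+1}−x̄) = (12.6031) + (6.1281) + (2.4181) + (-6.5244) + (3.4856) + (3.0956) + (8.8106) = 30.0169
Denominator Σ(x_t−x̄)² = 65.4150
r_1 = 30.0169 / 65.4150 = 0.459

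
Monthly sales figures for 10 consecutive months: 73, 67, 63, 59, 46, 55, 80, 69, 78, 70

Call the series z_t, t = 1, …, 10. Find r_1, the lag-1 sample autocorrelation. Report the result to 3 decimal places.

0.359

Mean z̄ = (73 + 67 + 63 + 59 + 46 + 55 + 80 + 69 + 78 + 70)/10 = 66.0000
Numerator Σ_{t=1}^{9}(z_t−z̄)(z_{t+1}−z̄) = 357.0000
Denominator Σ(z_t−z̄)² = 994.0000
r_1 = 357.0000 / 994.0000 = 0.359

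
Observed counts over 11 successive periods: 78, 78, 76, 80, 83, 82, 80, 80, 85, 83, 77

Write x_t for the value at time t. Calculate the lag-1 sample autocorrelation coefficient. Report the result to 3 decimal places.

0.285

Mean x̄ = (78 + 78 + 76 + 80 + 83 + 82 + 80 + 80 + 85 + 83 + 77)/11 = 80.1818
Numerator Σ_{t=1}^{10}(x_t−x̄)(x_{t+1}−x̄) = 22.6942
Denominator Σ(x_t−x̄)² = 79.6364
r_1 = 22.6942 / 79.6364 = 0.285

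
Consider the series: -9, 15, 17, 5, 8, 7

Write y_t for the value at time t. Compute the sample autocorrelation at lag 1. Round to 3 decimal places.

Mean ȳ = (-9 + 15 + 17 + 5 + 8 + 7)/6 = 7.1667
Deviations from mean: -16.1667, 7.8333, 9.8333, -2.1667, 0.8333, -0.1667
Numerator Σ_{t=1}^{5}(y_t−ȳ)(y_{t+1}−ȳ) = -72.8611
Denominator Σ(y_t−ȳ)² = 424.8333
r_1 = -72.8611 / 424.8333 = -0.172

-0.172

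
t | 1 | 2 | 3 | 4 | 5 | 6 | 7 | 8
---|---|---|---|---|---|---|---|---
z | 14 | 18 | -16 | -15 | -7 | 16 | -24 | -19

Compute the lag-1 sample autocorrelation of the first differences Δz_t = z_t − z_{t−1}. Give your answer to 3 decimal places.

-0.407

First differences Δz: 4, -34, 1, 8, 23, -40, 5
Mean of differences = -4.7143
Numerator Σ(Δz_t−Δz̄)(Δz_{t+1}−Δz̄) = -1318.2245
Denominator Σ(Δz_t−Δz̄)² = 3235.4286
r_1(Δz) = -1318.2245 / 3235.4286 = -0.407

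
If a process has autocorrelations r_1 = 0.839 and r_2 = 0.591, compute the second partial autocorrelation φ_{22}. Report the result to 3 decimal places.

-0.381

φ_{22} = (r_2 − r_1²) / (1 − r_1²)
r_1² = (0.839)² = 0.703921
Numerator = 0.591 − 0.7039 = -0.1129; denominator = 1 − 0.7039 = 0.2961
φ_{22} = -0.1129 / 0.2961 = -0.381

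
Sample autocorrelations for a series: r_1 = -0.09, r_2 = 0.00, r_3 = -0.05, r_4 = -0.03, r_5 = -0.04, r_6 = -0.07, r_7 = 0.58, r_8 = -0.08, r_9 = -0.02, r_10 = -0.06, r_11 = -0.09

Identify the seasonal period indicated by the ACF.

The largest autocorrelation is r_7 = 0.58; the remaining lags stay at or below 0.00.
The dominant spike at lag 7 indicates a seasonal period of 7.

7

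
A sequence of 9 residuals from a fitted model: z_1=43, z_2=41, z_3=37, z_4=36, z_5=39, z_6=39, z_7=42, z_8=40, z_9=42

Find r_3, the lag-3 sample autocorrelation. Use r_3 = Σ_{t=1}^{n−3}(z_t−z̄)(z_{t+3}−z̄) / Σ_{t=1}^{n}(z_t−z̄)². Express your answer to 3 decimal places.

-0.461

Mean z̄ = (43 + 41 + 37 + 36 + 39 + 39 + 42 + 40 + 42)/9 = 39.8889
Σ(z_t−z̄)(z_{t+3}−z̄) = (-12.0988) + (-0.9877) + (2.5679) + (-8.2099) + (-0.0988) + (-1.8765) = -20.7037
Denominator Σ(z_t−z̄)² = 44.8889
r_3 = -20.7037 / 44.8889 = -0.461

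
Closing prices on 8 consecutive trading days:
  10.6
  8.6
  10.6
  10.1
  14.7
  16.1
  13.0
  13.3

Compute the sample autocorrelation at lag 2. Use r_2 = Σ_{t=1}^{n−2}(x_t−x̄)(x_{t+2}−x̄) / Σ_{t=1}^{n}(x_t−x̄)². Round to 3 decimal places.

0.096

Mean x̄ = (10.6 + 8.6 + 10.6 + 10.1 + 14.7 + 16.1 + 13.0 + 13.3)/8 = 12.1250
Deviations from mean: -1.5250, -3.5250, -1.5250, -2.0250, 2.5750, 3.9750, 0.8750, 1.1750
Σ(x_t−x̄)(x_{t+2}−x̄) = (2.3256) + (7.1381) + (-3.9269) + (-8.0494) + (2.2531) + (4.6706) = 4.4113
Denominator Σ(x_t−x̄)² = 45.7550
r_2 = 4.4113 / 45.7550 = 0.096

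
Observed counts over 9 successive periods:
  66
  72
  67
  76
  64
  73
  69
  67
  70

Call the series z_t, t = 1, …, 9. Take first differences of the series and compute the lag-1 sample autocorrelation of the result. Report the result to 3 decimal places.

First differences Δz: 6, -5, 9, -12, 9, -4, -2, 3
Mean of differences = 0.5000
Numerator Σ(Δz_t−Δz̄)(Δz_{t+1}−Δz̄) = -322.7500
Denominator Σ(Δz_t−Δz̄)² = 394.0000
r_1(Δz) = -322.7500 / 394.0000 = -0.819

-0.819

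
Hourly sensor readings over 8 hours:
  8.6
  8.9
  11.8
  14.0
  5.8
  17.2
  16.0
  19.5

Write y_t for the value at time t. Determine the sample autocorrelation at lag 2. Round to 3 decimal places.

Mean ȳ = (8.6 + 8.9 + 11.8 + 14.0 + 5.8 + 17.2 + 16.0 + 19.5)/8 = 12.7250
Σ(y_t−ȳ)(y_{t+2}−ȳ) = (3.8156) + (-4.8769) + (6.4056) + (5.7056) + (-22.6794) + (30.3181) = 18.6888
Denominator Σ(y_t−ȳ)² = 158.7350
r_2 = 18.6888 / 158.7350 = 0.118

0.118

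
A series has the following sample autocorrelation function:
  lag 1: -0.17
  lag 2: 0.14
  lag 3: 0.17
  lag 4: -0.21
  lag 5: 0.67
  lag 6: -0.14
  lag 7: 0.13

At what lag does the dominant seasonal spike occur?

The largest autocorrelation is r_5 = 0.67; the remaining lags stay at or below 0.17.
The dominant spike at lag 5 indicates a seasonal period of 5.

5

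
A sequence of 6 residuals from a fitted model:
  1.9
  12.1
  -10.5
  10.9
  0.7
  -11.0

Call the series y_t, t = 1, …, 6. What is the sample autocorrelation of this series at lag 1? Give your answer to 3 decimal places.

Mean ȳ = (1.9 + 12.1 − 10.5 + 10.9 + 0.7 − 11.0)/6 = 0.6833
Deviations from mean: 1.2167, 11.4167, -11.1833, 10.2167, 0.0167, -11.6833
Σ(y_t−ȳ)(y_{t+1}−ȳ) = (13.8903) + (-127.6764) + (-114.2564) + (0.1703) + (-0.1947) = -228.0669
Denominator Σ(y_t−ȳ)² = 497.7683
r_1 = -228.0669 / 497.7683 = -0.458

-0.458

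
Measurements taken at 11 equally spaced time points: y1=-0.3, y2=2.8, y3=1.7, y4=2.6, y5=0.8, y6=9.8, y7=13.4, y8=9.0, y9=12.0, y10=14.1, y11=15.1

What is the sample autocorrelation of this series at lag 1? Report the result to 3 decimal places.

Mean ȳ = (-0.3 + 2.8 + 1.7 + 2.6 + 0.8 + 9.8 + 13.4 + 9.0 + 12.0 + 14.1 + 15.1)/11 = 7.3636
Numerator Σ_{t=1}^{10}(y_t−ȳ)(y_{t+1}−ȳ) = 218.5941
Denominator Σ(y_t−ȳ)² = 349.1855
r_1 = 218.5941 / 349.1855 = 0.626

0.626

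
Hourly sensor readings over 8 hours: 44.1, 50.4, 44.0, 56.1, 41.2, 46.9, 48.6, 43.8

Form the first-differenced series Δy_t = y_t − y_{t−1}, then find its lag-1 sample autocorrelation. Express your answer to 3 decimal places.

First differences Δy: 6.3, -6.4, 12.1, -14.9, 5.7, 1.7, -4.8
Mean of differences = -0.0429
Numerator Σ(Δy_t−Δȳ)(Δy_{t+1}−Δȳ) = -381.5290
Denominator Σ(Δy_t−Δȳ)² = 507.4771
r_1(Δy) = -381.5290 / 507.4771 = -0.752

-0.752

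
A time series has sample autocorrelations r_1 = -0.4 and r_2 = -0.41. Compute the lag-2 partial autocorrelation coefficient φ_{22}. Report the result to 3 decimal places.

-0.679

φ_{22} = (r_2 − r_1²) / (1 − r_1²)
r_1² = (-0.4)² = 0.16
Numerator = -0.41 − 0.1600 = -0.5700; denominator = 1 − 0.1600 = 0.8400
φ_{22} = -0.5700 / 0.8400 = -0.679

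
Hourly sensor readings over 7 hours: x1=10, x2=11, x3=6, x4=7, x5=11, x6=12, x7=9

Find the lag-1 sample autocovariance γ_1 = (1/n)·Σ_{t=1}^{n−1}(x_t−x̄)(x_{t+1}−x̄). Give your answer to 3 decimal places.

Mean x̄ = (10 + 11 + 6 + 7 + 11 + 12 + 9)/7 = 9.4286
Σ_{t=1}^{6}(x_t−x̄)(x_{t+1}−x̄) = 2.9592
γ_1 = 2.9592 / 7 = 0.423

0.423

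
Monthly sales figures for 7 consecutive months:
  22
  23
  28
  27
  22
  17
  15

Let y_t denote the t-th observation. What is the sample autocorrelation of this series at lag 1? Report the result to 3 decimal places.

0.522

Mean ȳ = (22 + 23 + 28 + 27 + 22 + 17 + 15)/7 = 22.0000
Deviations from mean: 0.0000, 1.0000, 6.0000, 5.0000, 0.0000, -5.0000, -7.0000
Σ(y_t−ȳ)(y_{t+1}−ȳ) = (0.0000) + (6.0000) + (30.0000) + (0.0000) + (0.0000) + (35.0000) = 71.0000
Denominator Σ(y_t−ȳ)² = 136.0000
r_1 = 71.0000 / 136.0000 = 0.522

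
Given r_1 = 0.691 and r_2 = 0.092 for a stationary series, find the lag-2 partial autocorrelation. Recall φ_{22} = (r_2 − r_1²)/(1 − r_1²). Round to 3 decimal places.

-0.738

φ_{22} = (r_2 − r_1²) / (1 − r_1²)
r_1² = (0.691)² = 0.477481
Numerator = 0.092 − 0.4775 = -0.3855; denominator = 1 − 0.4775 = 0.5225
φ_{22} = -0.3855 / 0.5225 = -0.738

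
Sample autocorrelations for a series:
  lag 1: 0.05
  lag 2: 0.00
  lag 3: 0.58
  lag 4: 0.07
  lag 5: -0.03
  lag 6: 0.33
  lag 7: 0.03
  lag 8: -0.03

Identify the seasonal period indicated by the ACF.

3

The largest autocorrelation is r_3 = 0.58, with a weaker echo at lag 6 (0.33); the remaining lags stay at or below 0.07.
The dominant spike at lag 3 indicates a seasonal period of 3.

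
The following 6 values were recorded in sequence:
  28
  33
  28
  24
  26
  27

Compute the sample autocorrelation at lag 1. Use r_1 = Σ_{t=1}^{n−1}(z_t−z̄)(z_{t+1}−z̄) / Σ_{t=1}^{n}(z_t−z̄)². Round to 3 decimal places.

0.211

Mean z̄ = (28 + 33 + 28 + 24 + 26 + 27)/6 = 27.6667
Numerator Σ_{t=1}^{5}(z_t−z̄)(z_{t+1}−z̄) = 9.5556
Denominator Σ(z_t−z̄)² = 45.3333
r_1 = 9.5556 / 45.3333 = 0.211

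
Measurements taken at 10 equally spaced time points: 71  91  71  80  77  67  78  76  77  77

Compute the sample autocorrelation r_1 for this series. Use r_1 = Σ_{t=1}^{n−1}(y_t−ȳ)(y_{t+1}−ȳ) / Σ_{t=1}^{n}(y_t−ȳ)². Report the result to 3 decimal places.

Mean ȳ = (71 + 91 + 71 + 80 + 77 + 67 + 78 + 76 + 77 + 77)/10 = 76.5000
Numerator Σ_{t=1}^{9}(y_t−ȳ)(y_{t+1}−ȳ) = -196.7500
Denominator Σ(y_t−ȳ)² = 376.5000
r_1 = -196.7500 / 376.5000 = -0.523

-0.523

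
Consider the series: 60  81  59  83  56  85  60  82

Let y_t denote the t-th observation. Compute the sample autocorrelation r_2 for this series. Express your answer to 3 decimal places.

0.784

Mean ȳ = (60 + 81 + 59 + 83 + 56 + 85 + 60 + 82)/8 = 70.7500
Numerator Σ_{t=1}^{6}(y_t−ȳ)(y_{t+2}−ȳ) = 918.6250
Denominator Σ(y_t−ȳ)² = 1171.5000
r_2 = 918.6250 / 1171.5000 = 0.784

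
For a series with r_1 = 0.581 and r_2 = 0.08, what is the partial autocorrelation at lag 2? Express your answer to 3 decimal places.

φ_{22} = (r_2 − r_1²) / (1 − r_1²)
r_1² = (0.581)² = 0.337561
Numerator = 0.08 − 0.3376 = -0.2576; denominator = 1 − 0.3376 = 0.6624
φ_{22} = -0.2576 / 0.6624 = -0.389

-0.389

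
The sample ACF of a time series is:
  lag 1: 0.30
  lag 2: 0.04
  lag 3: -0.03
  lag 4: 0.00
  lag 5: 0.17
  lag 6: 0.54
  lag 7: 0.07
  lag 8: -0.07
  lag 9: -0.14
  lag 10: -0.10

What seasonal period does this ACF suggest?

The largest autocorrelation is r_6 = 0.54; the remaining lags stay at or below 0.30. The elevated value at lag 1 (0.30), dropping to 0.04 at lag 2, reflects decaying short-term dependence rather than seasonality.
The dominant spike at lag 6 indicates a seasonal period of 6.

6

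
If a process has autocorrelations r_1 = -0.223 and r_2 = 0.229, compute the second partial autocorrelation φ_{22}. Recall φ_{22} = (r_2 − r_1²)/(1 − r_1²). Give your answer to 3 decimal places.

0.189

φ_{22} = (r_2 − r_1²) / (1 − r_1²)
r_1² = (-0.223)² = 0.049729
Numerator = 0.229 − 0.0497 = 0.1793; denominator = 1 − 0.0497 = 0.9503
φ_{22} = 0.1793 / 0.9503 = 0.189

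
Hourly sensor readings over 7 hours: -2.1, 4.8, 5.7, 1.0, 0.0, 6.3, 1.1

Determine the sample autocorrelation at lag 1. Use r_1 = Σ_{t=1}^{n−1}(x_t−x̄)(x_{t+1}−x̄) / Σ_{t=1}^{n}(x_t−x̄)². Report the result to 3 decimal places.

-0.302

Mean x̄ = (-2.1 + 4.8 + 5.7 + 1.0 + 0.0 + 6.3 + 1.1)/7 = 2.4000
Deviations from mean: -4.5000, 2.4000, 3.3000, -1.4000, -2.4000, 3.9000, -1.3000
Numerator Σ_{t=1}^{6}(x_t−x̄)(x_{t+1}−x̄) = -18.5700
Denominator Σ(x_t−x̄)² = 61.5200
r_1 = -18.5700 / 61.5200 = -0.302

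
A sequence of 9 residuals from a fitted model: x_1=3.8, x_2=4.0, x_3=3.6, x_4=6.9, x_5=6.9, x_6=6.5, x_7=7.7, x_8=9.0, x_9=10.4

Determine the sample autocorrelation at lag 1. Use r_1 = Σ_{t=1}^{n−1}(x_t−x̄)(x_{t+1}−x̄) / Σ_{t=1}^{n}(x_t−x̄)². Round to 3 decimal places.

Mean x̄ = (3.8 + 4.0 + 3.6 + 6.9 + 6.9 + 6.5 + 7.7 + 9.0 + 10.4)/9 = 6.5333
Numerator Σ_{t=1}^{8}(x_t−x̄)(x_{t+1}−x̄) = 25.7789
Denominator Σ(x_t−x̄)² = 45.1600
r_1 = 25.7789 / 45.1600 = 0.571

0.571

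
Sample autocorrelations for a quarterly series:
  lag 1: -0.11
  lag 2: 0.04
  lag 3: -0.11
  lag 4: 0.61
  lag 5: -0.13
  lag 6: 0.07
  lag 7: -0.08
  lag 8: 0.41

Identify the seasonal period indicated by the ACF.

4

The largest autocorrelation is r_4 = 0.61, with a weaker echo at lag 8 (0.41); the remaining lags stay at or below 0.07.
The dominant spike at lag 4 indicates a seasonal period of 4.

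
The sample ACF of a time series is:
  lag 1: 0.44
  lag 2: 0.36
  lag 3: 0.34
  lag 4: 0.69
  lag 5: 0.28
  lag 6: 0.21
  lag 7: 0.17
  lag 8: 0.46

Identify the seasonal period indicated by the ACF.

The largest autocorrelation is r_4 = 0.69, with a weaker echo at lag 8 (0.46); the remaining lags stay at or below 0.44. The elevated value at lag 1 (0.44), dropping to 0.36 at lag 2, reflects decaying short-term dependence rather than seasonality.
The dominant spike at lag 4 indicates a seasonal period of 4.

4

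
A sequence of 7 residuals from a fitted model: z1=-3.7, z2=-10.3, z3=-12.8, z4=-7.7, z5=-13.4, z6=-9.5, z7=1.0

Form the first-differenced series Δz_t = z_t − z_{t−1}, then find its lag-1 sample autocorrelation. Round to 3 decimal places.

-0.034

First differences Δz: -6.6, -2.5, 5.1, -5.7, 3.9, 10.5
Mean of differences = 0.7833
Numerator Σ(Δz_t−Δz̄)(Δz_{t+1}−Δz̄) = -7.8403
Denominator Σ(Δz_t−Δz̄)² = 230.0883
r_1(Δz) = -7.8403 / 230.0883 = -0.034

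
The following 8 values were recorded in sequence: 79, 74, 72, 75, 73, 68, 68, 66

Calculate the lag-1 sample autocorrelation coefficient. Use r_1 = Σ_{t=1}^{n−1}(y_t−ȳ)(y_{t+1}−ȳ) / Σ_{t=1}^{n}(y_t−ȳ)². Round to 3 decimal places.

Mean ȳ = (79 + 74 + 72 + 75 + 73 + 68 + 68 + 66)/8 = 71.8750
Deviations from mean: 7.1250, 2.1250, 0.1250, 3.1250, 1.1250, -3.8750, -3.8750, -5.8750
Numerator Σ_{t=1}^{7}(y_t−ȳ)(y_{t+1}−ȳ) = 52.7344
Denominator Σ(y_t−ȳ)² = 130.8750
r_1 = 52.7344 / 130.8750 = 0.403

0.403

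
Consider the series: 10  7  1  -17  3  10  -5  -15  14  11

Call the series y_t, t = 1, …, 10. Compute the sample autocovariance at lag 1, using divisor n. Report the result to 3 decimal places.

Mean ȳ = (10 + 7 + 1 − 17 + 3 + 10 − 5 − 15 + 14 + 11)/10 = 1.9000
Σ_{t=1}^{9}(y_t−ȳ)(y_{t+1}−ȳ) = 8.1900
γ_1 = 8.1900 / 10 = 0.819

0.819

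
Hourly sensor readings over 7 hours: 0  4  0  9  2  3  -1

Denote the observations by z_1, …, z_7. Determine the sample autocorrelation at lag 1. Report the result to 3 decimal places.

-0.410

Mean z̄ = (0 + 4 + 0 + 9 + 2 + 3 − 1)/7 = 2.4286
Deviations from mean: -2.4286, 1.5714, -2.4286, 6.5714, -0.4286, 0.5714, -3.4286
Numerator Σ_{t=1}^{6}(z_t−z̄)(z_{t+1}−z̄) = -28.6122
Denominator Σ(z_t−z̄)² = 69.7143
r_1 = -28.6122 / 69.7143 = -0.410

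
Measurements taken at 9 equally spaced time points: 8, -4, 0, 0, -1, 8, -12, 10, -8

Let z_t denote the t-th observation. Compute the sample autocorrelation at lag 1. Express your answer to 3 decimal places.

Mean z̄ = (8 − 4 + 0 + 0 − 1 + 8 − 12 + 10 − 8)/9 = 0.1111
Numerator Σ_{t=1}^{8}(z_t−z̄)(z_{t+1}−z̄) = -336.1235
Denominator Σ(z_t−z̄)² = 452.8889
r_1 = -336.1235 / 452.8889 = -0.742

-0.742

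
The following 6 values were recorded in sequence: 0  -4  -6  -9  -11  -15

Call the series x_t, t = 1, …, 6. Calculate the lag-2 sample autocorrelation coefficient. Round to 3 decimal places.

Mean x̄ = (0 − 4 − 6 − 9 − 11 − 15)/6 = -7.5000
Deviations from mean: 7.5000, 3.5000, 1.5000, -1.5000, -3.5000, -7.5000
Σ(x_t−x̄)(x_{t+2}−x̄) = (11.2500) + (-5.2500) + (-5.2500) + (11.2500) = 12.0000
Denominator Σ(x_t−x̄)² = 141.5000
r_2 = 12.0000 / 141.5000 = 0.085

0.085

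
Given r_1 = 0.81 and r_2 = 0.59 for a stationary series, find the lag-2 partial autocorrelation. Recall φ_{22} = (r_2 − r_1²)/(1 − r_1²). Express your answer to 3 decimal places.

φ_{22} = (r_2 − r_1²) / (1 − r_1²)
r_1² = (0.81)² = 0.6561
Numerator = 0.59 − 0.6561 = -0.0661; denominator = 1 − 0.6561 = 0.3439
φ_{22} = -0.0661 / 0.3439 = -0.192

-0.192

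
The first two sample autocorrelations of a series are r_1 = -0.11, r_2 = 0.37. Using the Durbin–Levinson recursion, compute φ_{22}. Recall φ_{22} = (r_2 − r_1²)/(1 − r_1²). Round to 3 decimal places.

0.362

φ_{22} = (r_2 − r_1²) / (1 − r_1²)
r_1² = (-0.11)² = 0.0121
Numerator = 0.37 − 0.0121 = 0.3579; denominator = 1 − 0.0121 = 0.9879
φ_{22} = 0.3579 / 0.9879 = 0.362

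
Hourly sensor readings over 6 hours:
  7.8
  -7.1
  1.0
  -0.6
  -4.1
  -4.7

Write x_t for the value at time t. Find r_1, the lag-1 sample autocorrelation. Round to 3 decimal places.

-0.401

Mean x̄ = (7.8 − 7.1 + 1.0 − 0.6 − 4.1 − 4.7)/6 = -1.2833
Deviations from mean: 9.0833, -5.8167, 2.2833, 0.6833, -2.8167, -3.4167
Σ(x_t−x̄)(x_{t+1}−x̄) = (-52.8347) + (-13.2814) + (1.5603) + (-1.9247) + (9.6236) = -56.8569
Denominator Σ(x_t−x̄)² = 141.6283
r_1 = -56.8569 / 141.6283 = -0.401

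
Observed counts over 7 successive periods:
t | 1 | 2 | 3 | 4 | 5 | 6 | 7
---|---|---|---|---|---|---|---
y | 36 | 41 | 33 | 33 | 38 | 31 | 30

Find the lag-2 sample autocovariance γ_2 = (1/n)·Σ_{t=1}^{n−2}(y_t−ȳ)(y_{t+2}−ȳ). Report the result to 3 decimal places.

Mean ȳ = (36 + 41 + 33 + 33 + 38 + 31 + 30)/7 = 34.5714
Σ_{t=1}^{5}(y_t−ȳ)(y_{t+2}−ȳ) = -27.7959
γ_2 = -27.7959 / 7 = -3.971

-3.971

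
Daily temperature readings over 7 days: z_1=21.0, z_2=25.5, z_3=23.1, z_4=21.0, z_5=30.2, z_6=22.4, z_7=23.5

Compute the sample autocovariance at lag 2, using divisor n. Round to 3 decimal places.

Mean z̄ = (21.0 + 25.5 + 23.1 + 21.0 + 30.2 + 22.4 + 23.5)/7 = 23.8143
Σ_{t=1}^{5}(z_t−z̄)(z_{t+2}−z̄) = -5.3218
γ_2 = -5.3218 / 7 = -0.760

-0.760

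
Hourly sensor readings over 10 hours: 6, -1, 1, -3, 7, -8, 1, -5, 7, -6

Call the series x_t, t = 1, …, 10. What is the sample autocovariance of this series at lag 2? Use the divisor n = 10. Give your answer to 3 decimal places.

Mean x̄ = (6 − 1 + 1 − 3 + 7 − 8 + 1 − 5 + 7 − 6)/10 = -0.1000
Σ_{t=1}^{8}(x_t−x̄)(x_{t+2}−x̄) = 123.2800
γ_2 = 123.2800 / 10 = 12.328

12.328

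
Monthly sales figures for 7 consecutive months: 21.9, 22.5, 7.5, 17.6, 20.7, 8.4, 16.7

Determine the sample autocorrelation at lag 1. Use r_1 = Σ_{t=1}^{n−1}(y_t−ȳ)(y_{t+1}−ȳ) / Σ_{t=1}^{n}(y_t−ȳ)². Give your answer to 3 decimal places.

-0.272

Mean ȳ = (21.9 + 22.5 + 7.5 + 17.6 + 20.7 + 8.4 + 16.7)/7 = 16.4714
Deviations from mean: 5.4286, 6.0286, -8.9714, 1.1286, 4.2286, -8.0714, 0.2286
Numerator Σ_{t=1}^{6}(y_t−ȳ)(y_{t+1}−ȳ) = -62.6865
Denominator Σ(y_t−ȳ)² = 230.6543
r_1 = -62.6865 / 230.6543 = -0.272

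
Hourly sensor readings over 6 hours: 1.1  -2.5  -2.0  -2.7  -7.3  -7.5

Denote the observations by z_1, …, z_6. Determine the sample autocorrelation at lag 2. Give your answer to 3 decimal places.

-0.022

Mean z̄ = (1.1 − 2.5 − 2.0 − 2.7 − 7.3 − 7.5)/6 = -3.4833
Σ(z_t−z̄)(z_{t+2}−z̄) = (6.7986) + (0.7703) + (-5.6614) + (-3.1464) = -1.2389
Denominator Σ(z_t−z̄)² = 55.4883
r_2 = -1.2389 / 55.4883 = -0.022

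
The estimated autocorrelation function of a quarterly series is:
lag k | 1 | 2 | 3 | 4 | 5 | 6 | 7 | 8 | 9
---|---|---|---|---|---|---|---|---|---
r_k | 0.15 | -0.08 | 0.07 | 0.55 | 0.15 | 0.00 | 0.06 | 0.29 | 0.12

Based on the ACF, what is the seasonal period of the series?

4

The largest autocorrelation is r_4 = 0.55, with a weaker echo at lag 8 (0.29); the remaining lags stay at or below 0.15.
The dominant spike at lag 4 indicates a seasonal period of 4.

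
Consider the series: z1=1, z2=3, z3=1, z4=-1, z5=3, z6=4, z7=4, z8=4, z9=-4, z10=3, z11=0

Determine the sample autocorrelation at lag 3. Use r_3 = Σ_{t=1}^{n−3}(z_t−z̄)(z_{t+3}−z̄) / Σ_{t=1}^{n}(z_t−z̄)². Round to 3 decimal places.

Mean z̄ = (1 + 3 + 1 − 1 + 3 + 4 + 4 + 4 − 4 + 3 + 0)/11 = 1.6364
Numerator Σ_{t=1}^{8}(z_t−z̄)(z_{t+3}−z̄) = -14.9421
Denominator Σ(z_t−z̄)² = 64.5455
r_3 = -14.9421 / 64.5455 = -0.231

-0.231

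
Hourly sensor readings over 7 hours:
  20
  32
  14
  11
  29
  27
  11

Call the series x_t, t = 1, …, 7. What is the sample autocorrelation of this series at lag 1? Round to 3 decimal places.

Mean x̄ = (20 + 32 + 14 + 11 + 29 + 27 + 11)/7 = 20.5714
Deviations from mean: -0.5714, 11.4286, -6.5714, -9.5714, 8.4286, 6.4286, -9.5714
Σ(x_t−x̄)(x_{t+1}−x̄) = (-6.5306) + (-75.1020) + (62.8980) + (-80.6735) + (54.1837) + (-61.5306) = -106.7551
Denominator Σ(x_t−x̄)² = 469.7143
r_1 = -106.7551 / 469.7143 = -0.227

-0.227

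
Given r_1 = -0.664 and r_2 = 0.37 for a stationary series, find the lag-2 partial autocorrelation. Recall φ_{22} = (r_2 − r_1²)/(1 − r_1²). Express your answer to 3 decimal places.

φ_{22} = (r_2 − r_1²) / (1 − r_1²)
r_1² = (-0.664)² = 0.440896
Numerator = 0.37 − 0.4409 = -0.0709; denominator = 1 − 0.4409 = 0.5591
φ_{22} = -0.0709 / 0.5591 = -0.127

-0.127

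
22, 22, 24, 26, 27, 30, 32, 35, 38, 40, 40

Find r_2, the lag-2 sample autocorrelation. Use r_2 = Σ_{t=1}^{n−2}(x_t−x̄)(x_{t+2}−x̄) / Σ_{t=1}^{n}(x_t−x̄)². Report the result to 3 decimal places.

0.494

Mean x̄ = (22 + 22 + 24 + 26 + 27 + 30 + 32 + 35 + 38 + 40 + 40)/11 = 30.5455
Numerator Σ_{t=1}^{9}(x_t−x̄)(x_{t+2}−x̄) = 236.3140
Denominator Σ(x_t−x̄)² = 478.7273
r_2 = 236.3140 / 478.7273 = 0.494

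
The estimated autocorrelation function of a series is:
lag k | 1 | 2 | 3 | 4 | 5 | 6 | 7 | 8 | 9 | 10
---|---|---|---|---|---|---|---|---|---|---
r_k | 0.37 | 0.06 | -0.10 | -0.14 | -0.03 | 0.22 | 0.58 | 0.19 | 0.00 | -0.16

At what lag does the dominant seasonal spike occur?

The largest autocorrelation is r_7 = 0.58; the remaining lags stay at or below 0.37. The elevated value at lag 1 (0.37), dropping to 0.06 at lag 2, reflects decaying short-term dependence rather than seasonality.
The dominant spike at lag 7 indicates a seasonal period of 7.

7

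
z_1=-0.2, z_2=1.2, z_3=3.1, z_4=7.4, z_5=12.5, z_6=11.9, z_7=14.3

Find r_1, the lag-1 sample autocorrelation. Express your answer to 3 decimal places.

0.613

Mean z̄ = (-0.2 + 1.2 + 3.1 + 7.4 + 12.5 + 11.9 + 14.3)/7 = 7.1714
Numerator Σ_{t=1}^{6}(z_t−z̄)(z_{t+1}−z̄) = 127.5220
Denominator Σ(z_t−z̄)² = 208.1943
r_1 = 127.5220 / 208.1943 = 0.613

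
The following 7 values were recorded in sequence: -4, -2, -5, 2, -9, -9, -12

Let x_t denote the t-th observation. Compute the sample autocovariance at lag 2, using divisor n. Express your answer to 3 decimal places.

3.152

Mean x̄ = (-4 − 2 − 5 + 2 − 9 − 9 − 12)/7 = -5.5714
Deviations: 1.5714, 3.5714, 0.5714, 7.5714, -3.4286, -3.4286, -6.4286
Σ_{t=1}^{5}(x_t−x̄)(x_{t+2}−x̄) = 22.0612
γ_2 = 22.0612 / 7 = 3.152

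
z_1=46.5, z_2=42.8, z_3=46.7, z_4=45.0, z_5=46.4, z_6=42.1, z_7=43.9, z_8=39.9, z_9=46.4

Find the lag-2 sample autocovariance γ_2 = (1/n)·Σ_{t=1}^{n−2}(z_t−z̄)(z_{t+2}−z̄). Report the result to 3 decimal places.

1.713

Mean z̄ = (46.5 + 42.8 + 46.7 + 45.0 + 46.4 + 42.1 + 43.9 + 39.9 + 46.4)/9 = 44.4111
Σ_{t=1}^{7}(z_t−z̄)(z_{t+2}−z̄) = 15.4164
γ_2 = 15.4164 / 9 = 1.713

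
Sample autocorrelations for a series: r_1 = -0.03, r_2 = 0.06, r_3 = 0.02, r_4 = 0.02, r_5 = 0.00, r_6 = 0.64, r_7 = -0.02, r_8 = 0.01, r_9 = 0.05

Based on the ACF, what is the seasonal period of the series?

The largest autocorrelation is r_6 = 0.64; the remaining lags stay at or below 0.06.
The dominant spike at lag 6 indicates a seasonal period of 6.

6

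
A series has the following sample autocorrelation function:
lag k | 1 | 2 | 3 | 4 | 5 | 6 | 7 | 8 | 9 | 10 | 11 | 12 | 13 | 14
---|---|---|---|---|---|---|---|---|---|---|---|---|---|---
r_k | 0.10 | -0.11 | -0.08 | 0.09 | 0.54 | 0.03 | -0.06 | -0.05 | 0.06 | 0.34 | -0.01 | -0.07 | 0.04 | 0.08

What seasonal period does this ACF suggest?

5

The largest autocorrelation is r_5 = 0.54, with a weaker echo at lag 10 (0.34); the remaining lags stay at or below 0.10.
The dominant spike at lag 5 indicates a seasonal period of 5.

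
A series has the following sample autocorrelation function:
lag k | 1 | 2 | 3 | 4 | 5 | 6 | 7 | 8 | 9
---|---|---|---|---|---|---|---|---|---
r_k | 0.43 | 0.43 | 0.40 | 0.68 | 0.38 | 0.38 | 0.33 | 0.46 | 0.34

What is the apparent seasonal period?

4

The largest autocorrelation is r_4 = 0.68, with a weaker echo at lag 8 (0.46); the remaining lags stay at or below 0.43.
The dominant spike at lag 4 indicates a seasonal period of 4.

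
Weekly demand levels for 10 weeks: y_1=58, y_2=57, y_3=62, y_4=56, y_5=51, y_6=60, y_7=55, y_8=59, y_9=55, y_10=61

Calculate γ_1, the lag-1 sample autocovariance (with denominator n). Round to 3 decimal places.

Mean ȳ = (58 + 57 + 62 + 56 + 51 + 60 + 55 + 59 + 55 + 61)/10 = 57.4000
Σ_{t=1}^{9}(y_t−ȳ)(y_{t+1}−ȳ) = -38.7600
γ_1 = -38.7600 / 10 = -3.876

-3.876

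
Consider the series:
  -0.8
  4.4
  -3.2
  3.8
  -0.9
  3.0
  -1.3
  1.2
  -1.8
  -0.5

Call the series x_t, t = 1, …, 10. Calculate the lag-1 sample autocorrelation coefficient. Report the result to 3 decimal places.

-0.751

Mean x̄ = (-0.8 + 4.4 − 3.2 + 3.8 − 0.9 + 3.0 − 1.3 + 1.2 − 1.8 − 0.5)/10 = 0.3900
Numerator Σ_{t=1}^{9}(x_t−x̄)(x_{t+1}−x̄) = -44.7801
Denominator Σ(x_t−x̄)² = 59.5890
r_1 = -44.7801 / 59.5890 = -0.751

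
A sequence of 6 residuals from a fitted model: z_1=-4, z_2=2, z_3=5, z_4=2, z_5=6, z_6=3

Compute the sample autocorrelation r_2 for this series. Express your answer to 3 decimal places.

Mean z̄ = (-4 + 2 + 5 + 2 + 6 + 3)/6 = 2.3333
Deviations from mean: -6.3333, -0.3333, 2.6667, -0.3333, 3.6667, 0.6667
Σ(z_t−z̄)(z_{t+2}−z̄) = (-16.8889) + (0.1111) + (9.7778) + (-0.2222) = -7.2222
Denominator Σ(z_t−z̄)² = 61.3333
r_2 = -7.2222 / 61.3333 = -0.118

-0.118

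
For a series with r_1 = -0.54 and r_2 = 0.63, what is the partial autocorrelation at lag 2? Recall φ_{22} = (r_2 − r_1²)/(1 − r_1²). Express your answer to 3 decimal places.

φ_{22} = (r_2 − r_1²) / (1 − r_1²)
r_1² = (-0.54)² = 0.2916
Numerator = 0.63 − 0.2916 = 0.3384; denominator = 1 − 0.2916 = 0.7084
φ_{22} = 0.3384 / 0.7084 = 0.478

0.478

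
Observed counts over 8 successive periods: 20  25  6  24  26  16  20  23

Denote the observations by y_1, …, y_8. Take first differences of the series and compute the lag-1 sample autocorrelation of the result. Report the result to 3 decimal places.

First differences Δy: 5, -19, 18, 2, -10, 4, 3
Mean of differences = 0.4286
Numerator Σ(Δy_t−Δȳ)(Δy_{t+1}−Δȳ) = -447.0408
Denominator Σ(Δy_t−Δȳ)² = 837.7143
r_1(Δy) = -447.0408 / 837.7143 = -0.534

-0.534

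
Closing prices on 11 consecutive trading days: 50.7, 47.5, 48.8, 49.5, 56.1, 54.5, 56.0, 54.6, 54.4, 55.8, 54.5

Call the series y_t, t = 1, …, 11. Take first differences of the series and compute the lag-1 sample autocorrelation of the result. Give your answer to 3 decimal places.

First differences Δy: -3.2, 1.3, 0.7, 6.6, -1.6, 1.5, -1.4, -0.2, 1.4, -1.3
Mean of differences = 0.3800
Numerator Σ(Δy_t−Δȳ)(Δy_{t+1}−Δȳ) = -18.8084
Denominator Σ(Δy_t−Δȳ)² = 64.9960
r_1(Δy) = -18.8084 / 64.9960 = -0.289

-0.289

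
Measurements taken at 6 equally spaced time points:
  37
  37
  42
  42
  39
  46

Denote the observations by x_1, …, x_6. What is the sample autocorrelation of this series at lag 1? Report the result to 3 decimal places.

Mean x̄ = (37 + 37 + 42 + 42 + 39 + 46)/6 = 40.5000
Σ(x_t−x̄)(x_{t+1}−x̄) = (12.2500) + (-5.2500) + (2.2500) + (-2.2500) + (-8.2500) = -1.2500
Denominator Σ(x_t−x̄)² = 61.5000
r_1 = -1.2500 / 61.5000 = -0.020

-0.020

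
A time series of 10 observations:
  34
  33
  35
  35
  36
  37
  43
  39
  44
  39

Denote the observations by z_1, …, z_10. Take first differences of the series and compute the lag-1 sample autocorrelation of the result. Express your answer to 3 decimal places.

-0.663

First differences Δz: -1, 2, 0, 1, 1, 6, -4, 5, -5
Mean of differences = 0.5556
Numerator Σ(Δz_t−Δz̄)(Δz_{t+1}−Δz̄) = -70.4198
Denominator Σ(Δz_t−Δz̄)² = 106.2222
r_1(Δz) = -70.4198 / 106.2222 = -0.663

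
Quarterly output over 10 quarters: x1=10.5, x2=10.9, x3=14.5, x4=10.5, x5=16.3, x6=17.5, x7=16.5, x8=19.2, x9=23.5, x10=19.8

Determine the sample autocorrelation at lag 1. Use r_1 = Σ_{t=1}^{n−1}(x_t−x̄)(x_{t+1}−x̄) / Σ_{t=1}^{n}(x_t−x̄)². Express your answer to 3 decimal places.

Mean x̄ = (10.5 + 10.9 + 14.5 + 10.5 + 16.3 + 17.5 + 16.5 + 19.2 + 23.5 + 19.8)/10 = 15.9200
Numerator Σ_{t=1}^{9}(x_t−x̄)(x_{t+1}−x̄) = 97.6656
Denominator Σ(x_t−x̄)² = 172.2160
r_1 = 97.6656 / 172.2160 = 0.567

0.567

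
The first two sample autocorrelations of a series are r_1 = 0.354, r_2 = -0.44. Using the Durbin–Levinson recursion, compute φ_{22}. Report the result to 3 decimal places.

φ_{22} = (r_2 − r_1²) / (1 − r_1²)
r_1² = (0.354)² = 0.125316
Numerator = -0.44 − 0.1253 = -0.5653; denominator = 1 − 0.1253 = 0.8747
φ_{22} = -0.5653 / 0.8747 = -0.646

-0.646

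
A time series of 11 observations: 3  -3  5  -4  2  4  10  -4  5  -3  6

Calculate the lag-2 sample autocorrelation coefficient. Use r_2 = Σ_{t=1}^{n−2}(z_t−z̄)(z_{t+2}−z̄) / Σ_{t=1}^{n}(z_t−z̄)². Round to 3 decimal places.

0.335

Mean z̄ = (3 − 3 + 5 − 4 + 2 + 4 + 10 − 4 + 5 − 3 + 6)/11 = 1.9091
Numerator Σ_{t=1}^{9}(z_t−z̄)(z_{t+2}−z̄) = 75.3471
Denominator Σ(z_t−z̄)² = 224.9091
r_2 = 75.3471 / 224.9091 = 0.335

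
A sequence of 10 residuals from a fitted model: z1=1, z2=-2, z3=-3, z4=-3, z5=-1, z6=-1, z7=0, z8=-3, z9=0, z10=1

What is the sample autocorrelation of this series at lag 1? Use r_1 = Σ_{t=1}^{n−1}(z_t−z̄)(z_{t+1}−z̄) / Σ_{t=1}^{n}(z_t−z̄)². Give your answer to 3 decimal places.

Mean z̄ = (1 − 2 − 3 − 3 − 1 − 1 + 0 − 3 + 0 + 1)/10 = -1.1000
Numerator Σ_{t=1}^{9}(z_t−z̄)(z_{t+1}−z̄) = 1.4900
Denominator Σ(z_t−z̄)² = 22.9000
r_1 = 1.4900 / 22.9000 = 0.065

0.065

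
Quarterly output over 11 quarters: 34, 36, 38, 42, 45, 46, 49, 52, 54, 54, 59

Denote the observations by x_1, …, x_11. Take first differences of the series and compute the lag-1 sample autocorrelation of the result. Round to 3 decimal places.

-0.338

First differences Δx: 2, 2, 4, 3, 1, 3, 3, 2, 0, 5
Mean of differences = 2.5000
Numerator Σ(Δx_t−Δx̄)(Δx_{t+1}−Δx̄) = -6.2500
Denominator Σ(Δx_t−Δx̄)² = 18.5000
r_1(Δx) = -6.2500 / 18.5000 = -0.338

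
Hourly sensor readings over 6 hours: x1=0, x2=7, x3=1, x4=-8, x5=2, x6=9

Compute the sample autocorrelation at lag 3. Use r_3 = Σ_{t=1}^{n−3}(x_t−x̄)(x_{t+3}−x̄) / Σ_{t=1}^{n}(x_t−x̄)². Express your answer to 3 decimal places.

0.072

Mean x̄ = (0 + 7 + 1 − 8 + 2 + 9)/6 = 1.8333
Deviations from mean: -1.8333, 5.1667, -0.8333, -9.8333, 0.1667, 7.1667
Σ(x_t−x̄)(x_{t+3}−x̄) = (18.0278) + (0.8611) + (-5.9722) = 12.9167
Denominator Σ(x_t−x̄)² = 178.8333
r_3 = 12.9167 / 178.8333 = 0.072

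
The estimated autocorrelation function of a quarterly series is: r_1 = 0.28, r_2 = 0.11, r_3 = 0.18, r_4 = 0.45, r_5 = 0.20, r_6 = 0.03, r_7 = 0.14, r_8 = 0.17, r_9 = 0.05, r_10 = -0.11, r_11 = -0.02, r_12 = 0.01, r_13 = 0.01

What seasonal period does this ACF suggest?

4

The largest autocorrelation is r_4 = 0.45; the remaining lags stay at or below 0.28. The elevated value at lag 1 (0.28), dropping to 0.11 at lag 2, reflects decaying short-term dependence rather than seasonality.
The dominant spike at lag 4 indicates a seasonal period of 4.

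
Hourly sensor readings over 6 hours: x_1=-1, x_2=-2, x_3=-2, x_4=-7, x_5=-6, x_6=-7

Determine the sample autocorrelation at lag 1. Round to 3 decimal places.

0.407

Mean x̄ = (-1 − 2 − 2 − 7 − 6 − 7)/6 = -4.1667
Deviations from mean: 3.1667, 2.1667, 2.1667, -2.8333, -1.8333, -2.8333
Σ(x_t−x̄)(x_{t+1}−x̄) = (6.8611) + (4.6944) + (-6.1389) + (5.1944) + (5.1944) = 15.8056
Denominator Σ(x_t−x̄)² = 38.8333
r_1 = 15.8056 / 38.8333 = 0.407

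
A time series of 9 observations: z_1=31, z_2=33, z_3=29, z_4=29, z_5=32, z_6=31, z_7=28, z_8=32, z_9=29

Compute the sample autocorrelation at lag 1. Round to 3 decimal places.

Mean z̄ = (31 + 33 + 29 + 29 + 32 + 31 + 28 + 32 + 29)/9 = 30.4444
Numerator Σ_{t=1}^{8}(z_t−z̄)(z_{t+1}−z̄) = -8.9753
Denominator Σ(z_t−z̄)² = 24.2222
r_1 = -8.9753 / 24.2222 = -0.371

-0.371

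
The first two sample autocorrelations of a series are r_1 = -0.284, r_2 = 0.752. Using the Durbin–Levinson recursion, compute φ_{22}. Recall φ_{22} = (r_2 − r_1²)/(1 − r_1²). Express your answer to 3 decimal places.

0.730

φ_{22} = (r_2 − r_1²) / (1 − r_1²)
r_1² = (-0.284)² = 0.080656
Numerator = 0.752 − 0.0807 = 0.6713; denominator = 1 − 0.0807 = 0.9193
φ_{22} = 0.6713 / 0.9193 = 0.730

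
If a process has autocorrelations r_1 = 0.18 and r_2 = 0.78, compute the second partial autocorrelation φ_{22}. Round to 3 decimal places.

φ_{22} = (r_2 − r_1²) / (1 − r_1²)
r_1² = (0.18)² = 0.0324
Numerator = 0.78 − 0.0324 = 0.7476; denominator = 1 − 0.0324 = 0.9676
φ_{22} = 0.7476 / 0.9676 = 0.773

0.773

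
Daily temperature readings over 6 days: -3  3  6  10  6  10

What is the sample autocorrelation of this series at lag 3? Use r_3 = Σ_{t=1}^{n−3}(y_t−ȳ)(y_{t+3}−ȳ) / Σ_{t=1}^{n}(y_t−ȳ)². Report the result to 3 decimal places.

Mean ȳ = (-3 + 3 + 6 + 10 + 6 + 10)/6 = 5.3333
Σ(y_t−ȳ)(y_{t+3}−ȳ) = (-38.8889) + (-1.5556) + (3.1111) = -37.3333
Denominator Σ(y_t−ȳ)² = 119.3333
r_3 = -37.3333 / 119.3333 = -0.313

-0.313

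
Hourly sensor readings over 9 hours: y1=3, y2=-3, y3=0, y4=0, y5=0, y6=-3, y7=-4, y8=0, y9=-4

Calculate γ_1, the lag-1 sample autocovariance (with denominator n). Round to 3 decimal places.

Mean ȳ = (3 − 3 + 0 + 0 + 0 − 3 − 4 + 0 − 4)/9 = -1.2222
Σ_{t=1}^{8}(y_t−ȳ)(y_{t+1}−ȳ) = -10.7160
γ_1 = -10.7160 / 9 = -1.191

-1.191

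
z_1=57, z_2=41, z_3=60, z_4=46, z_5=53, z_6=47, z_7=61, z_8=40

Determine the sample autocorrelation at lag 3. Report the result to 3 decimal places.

-0.331

Mean z̄ = (57 + 41 + 60 + 46 + 53 + 47 + 61 + 40)/8 = 50.6250
Deviations from mean: 6.3750, -9.6250, 9.3750, -4.6250, 2.3750, -3.6250, 10.3750, -10.6250
Numerator Σ_{t=1}^{5}(z_t−z̄)(z_{t+3}−z̄) = -159.5469
Denominator Σ(z_t−z̄)² = 481.8750
r_3 = -159.5469 / 481.8750 = -0.331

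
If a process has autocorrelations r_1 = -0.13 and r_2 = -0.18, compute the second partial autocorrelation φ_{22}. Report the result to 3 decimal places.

-0.200

φ_{22} = (r_2 − r_1²) / (1 − r_1²)
r_1² = (-0.13)² = 0.0169
Numerator = -0.18 − 0.0169 = -0.1969; denominator = 1 − 0.0169 = 0.9831
φ_{22} = -0.1969 / 0.9831 = -0.200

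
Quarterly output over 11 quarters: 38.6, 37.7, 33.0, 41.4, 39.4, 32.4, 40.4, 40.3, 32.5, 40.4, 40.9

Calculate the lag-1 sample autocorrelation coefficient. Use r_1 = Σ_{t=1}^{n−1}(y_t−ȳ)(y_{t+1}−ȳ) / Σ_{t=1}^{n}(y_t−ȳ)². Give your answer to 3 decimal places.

-0.366

Mean ȳ = (38.6 + 37.7 + 33.0 + 41.4 + 39.4 + 32.4 + 40.4 + 40.3 + 32.5 + 40.4 + 40.9)/11 = 37.9091
Numerator Σ_{t=1}^{10}(y_t−ȳ)(y_{t+1}−ȳ) = -45.9874
Denominator Σ(y_t−ȳ)² = 125.7091
r_1 = -45.9874 / 125.7091 = -0.366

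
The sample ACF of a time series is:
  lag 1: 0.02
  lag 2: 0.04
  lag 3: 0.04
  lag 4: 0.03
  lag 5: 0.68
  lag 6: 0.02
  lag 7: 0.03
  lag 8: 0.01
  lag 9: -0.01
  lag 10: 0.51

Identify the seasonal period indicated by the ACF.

5

The largest autocorrelation is r_5 = 0.68, with a weaker echo at lag 10 (0.51); the remaining lags stay at or below 0.04.
The dominant spike at lag 5 indicates a seasonal period of 5.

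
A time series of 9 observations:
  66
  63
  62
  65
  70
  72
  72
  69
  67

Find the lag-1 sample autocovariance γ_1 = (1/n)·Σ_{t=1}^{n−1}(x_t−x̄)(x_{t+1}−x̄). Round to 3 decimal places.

8.506

Mean x̄ = (66 + 63 + 62 + 65 + 70 + 72 + 72 + 69 + 67)/9 = 67.3333
Σ_{t=1}^{8}(x_t−x̄)(x_{t+1}−x̄) = 76.5556
γ_1 = 76.5556 / 9 = 8.506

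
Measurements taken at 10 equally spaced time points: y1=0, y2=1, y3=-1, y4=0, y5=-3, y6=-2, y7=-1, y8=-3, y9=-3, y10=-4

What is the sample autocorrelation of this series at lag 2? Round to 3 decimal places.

Mean ȳ = (0 + 1 − 1 + 0 − 3 − 2 − 1 − 3 − 3 − 4)/10 = -1.6000
Numerator Σ_{t=1}^{8}(y_t−ȳ)(y_{t+2}−ȳ) = 5.8800
Denominator Σ(y_t−ȳ)² = 24.4000
r_2 = 5.8800 / 24.4000 = 0.241

0.241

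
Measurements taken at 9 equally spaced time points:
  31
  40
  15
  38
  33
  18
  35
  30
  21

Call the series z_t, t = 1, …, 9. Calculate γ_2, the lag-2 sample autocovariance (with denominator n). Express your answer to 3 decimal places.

-13.222

Mean z̄ = (31 + 40 + 15 + 38 + 33 + 18 + 35 + 30 + 21)/9 = 29.0000
Σ_{t=1}^{7}(z_t−z̄)(z_{t+2}−z̄) = -119.0000
γ_2 = -119.0000 / 9 = -13.222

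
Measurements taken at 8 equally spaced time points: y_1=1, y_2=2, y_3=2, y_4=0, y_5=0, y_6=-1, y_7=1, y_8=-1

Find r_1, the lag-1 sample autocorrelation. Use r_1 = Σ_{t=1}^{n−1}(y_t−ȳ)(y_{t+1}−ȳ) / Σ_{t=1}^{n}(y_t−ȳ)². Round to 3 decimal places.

Mean ȳ = (1 + 2 + 2 + 0 + 0 − 1 + 1 − 1)/8 = 0.5000
Numerator Σ_{t=1}^{7}(y_t−ȳ)(y_{t+1}−ȳ) = 1.7500
Denominator Σ(y_t−ȳ)² = 10.0000
r_1 = 1.7500 / 10.0000 = 0.175

0.175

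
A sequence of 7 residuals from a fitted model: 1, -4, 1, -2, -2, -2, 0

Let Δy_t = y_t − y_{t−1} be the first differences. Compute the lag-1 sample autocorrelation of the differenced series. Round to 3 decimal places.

First differences Δy: -5, 5, -3, 0, 0, 2
Mean of differences = -0.1667
Numerator Σ(Δy_t−Δȳ)(Δy_{t+1}−Δȳ) = -39.6944
Denominator Σ(Δy_t−Δȳ)² = 62.8333
r_1(Δy) = -39.6944 / 62.8333 = -0.632

-0.632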